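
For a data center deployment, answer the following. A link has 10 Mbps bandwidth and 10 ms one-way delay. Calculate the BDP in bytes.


Given: bandwidth = 10 Mbps, delay = 10 ms
BDP in bits = 10 * 10^6 * 10 / 1000
BDP in bits = 100000
BDP in bytes = 100000 / 8 = 12500

12500


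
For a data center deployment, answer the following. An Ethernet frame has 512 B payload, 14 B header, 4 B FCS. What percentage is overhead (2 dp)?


Given: payload = 512 B, header = 14 B, trailer = 4 B
Overhead bytes = header + trailer = 14 + 4 = 18
Total frame = payload + overhead = 512 + 18 = 530
Overhead % = 18 / 530 * 100 = 3.3962% -> 3.40% (2 dp)

3.40


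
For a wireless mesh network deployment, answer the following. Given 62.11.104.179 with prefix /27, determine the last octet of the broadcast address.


Given: IP = 62.11.104.179, prefix = /27
Host bits = 32 - 27 = 5
Network last octet = 179 AND mask = 160
Host part size = 2^5 - 1 = 31
Broadcast last octet = 160 OR 31 = 191

191


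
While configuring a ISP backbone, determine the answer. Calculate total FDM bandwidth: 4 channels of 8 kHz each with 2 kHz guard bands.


Given: 4 channels, 8 kHz each, guard = 2 kHz
Channel bandwidth = 4 * 8 = 32 kHz
Guard bands = 3 gaps * 2 kHz = 6 kHz
Total = 32 + 6 = 38 kHz

38


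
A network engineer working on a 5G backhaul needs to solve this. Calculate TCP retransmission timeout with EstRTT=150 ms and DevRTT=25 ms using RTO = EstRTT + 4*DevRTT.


Given: EstRTT = 150 ms, DevRTT = 25 ms
Timeout = EstRTT + 4 * DevRTT
4 * DevRTT = 4 * 25 = 100
Timeout = 150 + 100 = 250 ms

250


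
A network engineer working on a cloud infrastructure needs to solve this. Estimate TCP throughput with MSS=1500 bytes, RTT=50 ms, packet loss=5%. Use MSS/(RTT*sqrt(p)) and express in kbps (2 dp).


Given: MSS = 1500 bytes, RTT = 50 ms, loss = 5%
RTT in seconds = 50 / 1000 = 0.05
Loss rate = 5% = 0.05
sqrt(loss) = sqrt(0.05) = 0.223606797750
Throughput (bytes/s) = 1500 / (0.05 * 0.223606797750) = 134164.0786
Throughput (kbps) = 134164.0786 * 8 / 1000 = 1073.312629 -> 1073.31 kbps (2 dp)

1073.31


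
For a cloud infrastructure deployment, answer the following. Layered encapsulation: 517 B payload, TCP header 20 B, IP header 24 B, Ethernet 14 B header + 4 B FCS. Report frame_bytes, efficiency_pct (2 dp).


TCP segment = 517 + 20 = 537 B
IP packet = 537 + 24 = 561 B
Ethernet frame = 561 + 14 + 4 = 579 B
Efficiency = app / frame = 517 / 579 = 0.892919 = 89.2919% -> 89.29% (2 dp)

579, 89.29


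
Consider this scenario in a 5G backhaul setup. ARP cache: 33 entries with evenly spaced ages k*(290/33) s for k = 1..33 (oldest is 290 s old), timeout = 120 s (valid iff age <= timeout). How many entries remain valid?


Ages are k * 290/33 s for k = 1..33 (spacing = 8.7879 s).
Entry k is valid iff k * 290/33 <= 120 iff k <= 33 * 120 / 290 = 13.6552
n_valid = floor(13.6552) = 13
(n_stale = 33 - 13 = 20)

13


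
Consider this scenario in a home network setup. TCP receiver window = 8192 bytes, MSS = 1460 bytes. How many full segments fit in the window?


Given: RWND = 8192 bytes, MSS = 1460 bytes
Full segments = floor(RWND / MSS)
Full segments = floor(8192 / 1460)
Full segments = floor(5.611) = 5

5


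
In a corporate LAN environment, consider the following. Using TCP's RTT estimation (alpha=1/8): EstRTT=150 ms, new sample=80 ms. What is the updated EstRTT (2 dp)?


Given: EstRTT = 150 ms, SampleRTT = 80 ms, alpha = 1/8
New EstRTT = (1 - alpha) * EstRTT + alpha * SampleRTT
(7/8) * 150 = 131.25
(1/8) * 80 = 10
New EstRTT = 131.25 + 10 = 141.25 ms -> 141.25 ms (2 dp)

141.25


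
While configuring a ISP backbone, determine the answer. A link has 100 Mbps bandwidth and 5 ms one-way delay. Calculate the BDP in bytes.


Given: bandwidth = 100 Mbps, delay = 5 ms
BDP in bits = 100 * 10^6 * 5 / 1000
BDP in bits = 500000
BDP in bytes = 500000 / 8 = 62500

62500


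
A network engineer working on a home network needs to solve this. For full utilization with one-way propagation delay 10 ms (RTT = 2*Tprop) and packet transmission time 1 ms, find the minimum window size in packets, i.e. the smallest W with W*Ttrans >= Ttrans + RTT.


Given: Ttrans = 1 ms, RTT = 20 ms (= 2 * Tprop, Tprop = 10 ms)
Time until first ACK returns = Ttrans + RTT = 1 + 20 = 21 ms
Need W * Ttrans >= Ttrans + RTT  ->  W >= (Ttrans + RTT) / Ttrans
(Ttrans + RTT) / Ttrans = 21 / 1 = 21
W_min = ceil(21) = 21

21


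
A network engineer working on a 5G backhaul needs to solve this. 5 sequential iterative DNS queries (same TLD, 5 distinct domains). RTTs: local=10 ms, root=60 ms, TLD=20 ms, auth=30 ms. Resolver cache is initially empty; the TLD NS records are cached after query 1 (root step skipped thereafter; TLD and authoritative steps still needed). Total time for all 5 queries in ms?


Lookup 1 (cold cache): local + root + TLD + auth = 10 + 60 + 20 + 30 = 120 ms
Lookups 2..5 (TLD NS cached -> skip root; new domain -> still ask TLD and auth): local + TLD + auth = 10 + 20 + 30 = 60 ms each
Remaining 4 lookups: 4 * 60 = 240 ms
Total = 120 + 240 = 360 ms

360


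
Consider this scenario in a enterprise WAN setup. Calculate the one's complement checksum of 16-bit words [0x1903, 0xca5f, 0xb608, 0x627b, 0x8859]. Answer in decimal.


Given words: [0x1903, 0xca5f, 0xb608, 0x627b, 0x8859]
Step 1: Sum all words
Raw sum = 6403 + 51807 + 46600 + 25211 + 34905 = 164926
Step 2: Fold carry: (33854 + 2) = 33856
One's complement = ~33856 & 0xFFFF = 31679

31679


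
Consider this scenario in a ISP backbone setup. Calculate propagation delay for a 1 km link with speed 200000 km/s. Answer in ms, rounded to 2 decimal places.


Given: distance = 1 km, speed = 200000 km/s
Delay = distance / speed = 1 / 200000 seconds
Delay in ms = 1 * 1000 / 200000
Delay = 0.0050 ms
Rounded to 2 dp = 0.01 ms

0.01


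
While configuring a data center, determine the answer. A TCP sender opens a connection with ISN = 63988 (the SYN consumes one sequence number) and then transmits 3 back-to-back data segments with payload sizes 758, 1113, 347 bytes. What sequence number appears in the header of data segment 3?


The SYN occupies sequence number ISN = 63988, so the first data byte is ISN + 1 = 63989.
SEQ of data segment i = (ISN + 1) + sum of payload sizes of segments 1..i-1.
Segment 1: SEQ = 63989, payload = 758 bytes
Segment 2: SEQ = 64747, payload = 1113 bytes
Segment 3: SEQ = 65860, payload = 347 bytes
SEQ of segment 3 = 63989 + 758 + 1113 = 65860

65860


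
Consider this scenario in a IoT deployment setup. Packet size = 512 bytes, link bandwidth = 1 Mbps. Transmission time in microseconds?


Given: packet = 512 bytes, bandwidth = 1 Mbps
Packet in bits = 512 * 8 = 4096 bits
Bandwidth = 1 * 10^6 = 1000000 bps
Time = 4096 / 1000000 seconds
Time in us = 4096 * 10^6 / 1000000 = 4096

4096


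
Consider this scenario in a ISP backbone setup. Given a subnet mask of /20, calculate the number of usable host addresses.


Given: subnet mask /20
Host bits = 32 - 20 = 12
Total addresses = 2^12 = 4096
Usable hosts = 4096 - 2 (network + broadcast) = 4094

4094


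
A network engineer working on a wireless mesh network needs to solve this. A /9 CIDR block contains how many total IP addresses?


Given: CIDR prefix /9
Host bits = 32 - 9 = 23
Total addresses = 2^23 = 8388608

8388608


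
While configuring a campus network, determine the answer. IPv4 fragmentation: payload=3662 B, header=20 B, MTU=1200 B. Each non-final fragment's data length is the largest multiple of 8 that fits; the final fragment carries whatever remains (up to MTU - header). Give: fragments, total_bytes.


Max data per non-final fragment = floor((MTU - header)/8)*8 = floor((1200 - 20)/8)*8 = floor(1180/8)*8 = 1176 B
Final fragment needs no 8-byte alignment: it can carry up to MTU - header = 1180 B
Non-final fragments needed = ceil((payload - 1180) / 1176) = ceil(2482/1176) = ceil(2.1105) = 3
Number of fragments = 3 + 1 = 4
Fragment sizes (data): 3 * 1176 B + 134 B (last, 134 <= 1180 OK)
Total bytes sent = payload + n_frags * header = 3662 + 4*20 = 3662 + 80 = 3742 B

4, 3742


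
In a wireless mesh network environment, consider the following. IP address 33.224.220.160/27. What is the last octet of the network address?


Given: IP = 33.224.220.160, prefix = /27
Subnet mask = 255.255.255.224
Last octet of IP: 160
Last octet of mask: 224
Network last octet = 160 AND 224 = 160

160


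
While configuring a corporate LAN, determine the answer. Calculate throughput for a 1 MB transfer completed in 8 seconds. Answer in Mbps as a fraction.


Given: file = 1 MB, time = 8 s
File in Mb = 1 * 8 = 8 Mb
Throughput = 8 / 8 Mbps
Throughput = 1 Mbps

1


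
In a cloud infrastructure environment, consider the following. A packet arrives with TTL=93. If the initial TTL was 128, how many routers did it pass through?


Given: initial TTL = 128, received TTL = 93
Hops = initial TTL - received TTL
Hops = 128 - 93 = 35

35


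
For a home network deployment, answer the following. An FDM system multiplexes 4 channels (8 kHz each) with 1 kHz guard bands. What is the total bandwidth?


Given: 4 channels, 8 kHz each, guard = 1 kHz
Channel bandwidth = 4 * 8 = 32 kHz
Guard bands = 3 gaps * 1 kHz = 3 kHz
Total = 32 + 3 = 35 kHz

35


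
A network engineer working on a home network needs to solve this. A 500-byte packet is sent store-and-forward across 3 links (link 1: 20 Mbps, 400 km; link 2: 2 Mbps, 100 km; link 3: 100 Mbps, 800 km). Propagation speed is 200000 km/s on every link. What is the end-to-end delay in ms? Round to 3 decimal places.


Packet = 500 bytes = 4000 bits. Store-and-forward: sum (t_trans + t_prop) per link.
Link 1: t_trans = 4000/(20*10^6) s = 0.2000 ms; t_prop = 400/200000 s = 2.0000 ms; subtotal = 2.2000 ms
Link 2: t_trans = 4000/(2*10^6) s = 2.0000 ms; t_prop = 100/200000 s = 0.5000 ms; subtotal = 2.5000 ms
Link 3: t_trans = 4000/(100*10^6) s = 0.0400 ms; t_prop = 800/200000 s = 4.0000 ms; subtotal = 4.0400 ms
End-to-end = 2.2000 + 2.5000 + 4.0400 = 8.7400 ms -> 8.740 ms (3 dp)

8.740


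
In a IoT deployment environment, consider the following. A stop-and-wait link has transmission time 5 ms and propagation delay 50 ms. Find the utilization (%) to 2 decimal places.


Given: Ttrans = 5 ms, Tprop = 50 ms
RTT = 2 * Tprop = 2 * 50 = 100 ms
U = Ttrans / (Ttrans + RTT)
U = 5 / (5 + 100)
U = 5 / 105 = 0.047619
U% = 4.76%

4.76


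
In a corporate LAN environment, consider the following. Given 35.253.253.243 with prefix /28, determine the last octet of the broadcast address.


Given: IP = 35.253.253.243, prefix = /28
Host bits = 32 - 28 = 4
Network last octet = 243 AND mask = 240
Host part size = 2^4 - 1 = 15
Broadcast last octet = 240 OR 15 = 255

255


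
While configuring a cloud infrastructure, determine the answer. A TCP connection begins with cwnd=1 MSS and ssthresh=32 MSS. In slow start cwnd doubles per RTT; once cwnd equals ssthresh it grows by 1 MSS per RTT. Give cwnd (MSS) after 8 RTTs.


RTT 0: cwnd = 1 MSS (initial)
RTT 1: cwnd = 2 MSS (slow start, doubled)
RTT 2: cwnd = 4 MSS (slow start, doubled)
RTT 3: cwnd = 8 MSS (slow start, doubled)
RTT 4: cwnd = 16 MSS (slow start, doubled)
RTT 5: cwnd = 32 MSS (slow start, doubled)
RTT 6: cwnd = 33 MSS (congestion avoidance, +1)
RTT 7: cwnd = 34 MSS (congestion avoidance, +1)
RTT 8: cwnd = 35 MSS (congestion avoidance, +1)

35


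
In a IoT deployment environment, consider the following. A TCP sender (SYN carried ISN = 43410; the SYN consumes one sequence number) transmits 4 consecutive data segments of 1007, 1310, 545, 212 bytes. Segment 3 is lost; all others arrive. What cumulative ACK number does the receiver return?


SYN uses sequence number 43410; first data byte = ISN + 1 = 43411.
Segment 1: SEQ = 43411, len = 1007 B, covers [43411, 44417]
Segment 2: SEQ = 44418, len = 1310 B, covers [44418, 45727]
Segment 3: SEQ = 45728, len = 545 B, covers [45728, 46272] [LOST]
Segment 4: SEQ = 46273, len = 212 B, covers [46273, 46484]
In-order data received: bytes [43411, 45727] (segments 1..2).
Segment 3 missing -> gap begins at byte 45728; later segments buffered out of order.
Cumulative ACK = next expected in-order byte = 43411 + 1007 + 1310 = 45728

45728


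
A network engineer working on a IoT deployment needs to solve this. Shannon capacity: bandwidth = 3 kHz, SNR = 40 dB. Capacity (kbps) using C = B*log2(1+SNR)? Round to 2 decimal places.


Given: B = 3 kHz, SNR = 40 dB
SNR linear = 10^(40/10) = 10000
1 + SNR = 10001
log2(10001) = 13.2878566418
C = 3 * 1000 * 13.2878566418 = 39863.5699 bps
C = 39.863570 kbps -> 39.86 kbps (2 dp)

39.86


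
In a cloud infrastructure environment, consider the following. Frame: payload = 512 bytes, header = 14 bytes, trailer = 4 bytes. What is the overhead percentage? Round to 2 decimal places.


Given: payload = 512 B, header = 14 B, trailer = 4 B
Overhead bytes = header + trailer = 14 + 4 = 18
Total frame = payload + overhead = 512 + 18 = 530
Overhead % = 18 / 530 * 100 = 3.3962% -> 3.40% (2 dp)

3.40


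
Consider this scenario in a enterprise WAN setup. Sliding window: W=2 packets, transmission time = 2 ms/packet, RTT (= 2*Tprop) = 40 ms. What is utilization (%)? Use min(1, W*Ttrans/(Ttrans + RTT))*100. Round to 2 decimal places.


Given: W = 2, Ttrans = 2 ms, RTT = 40 ms (= 2 * Tprop, Tprop = 20 ms)
Cycle time = Ttrans + RTT = 2 + 40 = 42 ms (first packet sent until its ACK returns)
W * Ttrans = 2 * 2 = 4 ms of sending per cycle
W * Ttrans / (Ttrans + RTT) = 4 / 42 = 0.095238
U = min(1, 0.095238) = 0.095238
U% = 9.52%

9.52


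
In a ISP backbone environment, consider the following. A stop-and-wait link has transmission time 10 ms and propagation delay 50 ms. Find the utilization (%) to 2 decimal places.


Given: Ttrans = 10 ms, Tprop = 50 ms
RTT = 2 * Tprop = 2 * 50 = 100 ms
U = Ttrans / (Ttrans + RTT)
U = 10 / (10 + 100)
U = 10 / 110 = 0.090909
U% = 9.09%

9.09


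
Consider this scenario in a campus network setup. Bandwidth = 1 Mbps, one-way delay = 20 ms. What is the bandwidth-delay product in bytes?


Given: bandwidth = 1 Mbps, delay = 20 ms
BDP in bits = 1 * 10^6 * 20 / 1000
BDP in bits = 20000
BDP in bytes = 20000 / 8 = 2500

2500


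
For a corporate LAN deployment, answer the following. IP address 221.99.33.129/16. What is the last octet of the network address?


Given: IP = 221.99.33.129, prefix = /16
Subnet mask = 255.255.0.0
Last octet of IP: 129
Last octet of mask: 0
Network last octet = 129 AND 0 = 0

0


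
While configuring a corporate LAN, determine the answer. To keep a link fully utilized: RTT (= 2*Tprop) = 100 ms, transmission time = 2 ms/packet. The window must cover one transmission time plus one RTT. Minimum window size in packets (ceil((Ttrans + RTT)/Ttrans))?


Given: Ttrans = 2 ms, RTT = 100 ms (= 2 * Tprop, Tprop = 50 ms)
Time until first ACK returns = Ttrans + RTT = 2 + 100 = 102 ms
Need W * Ttrans >= Ttrans + RTT  ->  W >= (Ttrans + RTT) / Ttrans
(Ttrans + RTT) / Ttrans = 102 / 2 = 51
W_min = ceil(51) = 51

51


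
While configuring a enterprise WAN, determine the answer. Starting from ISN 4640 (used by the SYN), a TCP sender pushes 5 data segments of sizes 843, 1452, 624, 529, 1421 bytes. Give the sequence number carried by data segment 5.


The SYN occupies sequence number ISN = 4640, so the first data byte is ISN + 1 = 4641.
SEQ of data segment i = (ISN + 1) + sum of payload sizes of segments 1..i-1.
Segment 1: SEQ = 4641, payload = 843 bytes
Segment 2: SEQ = 5484, payload = 1452 bytes
Segment 3: SEQ = 6936, payload = 624 bytes
Segment 4: SEQ = 7560, payload = 529 bytes
Segment 5: SEQ = 8089, payload = 1421 bytes
SEQ of segment 5 = 4641 + 843 + 1452 + 624 + 529 = 8089

8089


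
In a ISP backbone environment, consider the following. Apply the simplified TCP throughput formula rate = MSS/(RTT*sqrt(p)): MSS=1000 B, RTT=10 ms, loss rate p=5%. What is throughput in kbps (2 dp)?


Given: MSS = 1000 bytes, RTT = 10 ms, loss = 5%
RTT in seconds = 10 / 1000 = 0.01
Loss rate = 5% = 0.05
sqrt(loss) = sqrt(0.05) = 0.223606797750
Throughput (bytes/s) = 1000 / (0.01 * 0.223606797750) = 447213.5955
Throughput (kbps) = 447213.5955 * 8 / 1000 = 3577.708764 -> 3577.71 kbps (2 dp)

3577.71


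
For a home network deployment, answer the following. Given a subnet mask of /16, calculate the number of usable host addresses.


Given: subnet mask /16
Host bits = 32 - 16 = 16
Total addresses = 2^16 = 65536
Usable hosts = 65536 - 2 (network + broadcast) = 65534

65534


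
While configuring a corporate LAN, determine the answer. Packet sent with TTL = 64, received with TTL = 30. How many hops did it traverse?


Given: initial TTL = 64, received TTL = 30
Hops = initial TTL - received TTL
Hops = 64 - 30 = 34

34


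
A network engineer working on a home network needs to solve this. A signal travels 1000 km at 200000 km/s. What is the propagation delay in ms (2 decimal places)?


Given: distance = 1000 km, speed = 200000 km/s
Delay = distance / speed = 1000 / 200000 seconds
Delay in ms = 1000 * 1000 / 200000
Delay = 5.0000 ms
Rounded to 2 dp = 5.00 ms

5.00


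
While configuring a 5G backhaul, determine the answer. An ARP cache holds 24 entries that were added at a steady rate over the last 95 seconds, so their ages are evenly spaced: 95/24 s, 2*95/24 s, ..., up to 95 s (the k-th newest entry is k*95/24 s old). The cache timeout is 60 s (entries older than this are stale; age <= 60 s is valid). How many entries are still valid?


Ages are k * 95/24 s for k = 1..24 (spacing = 3.9583 s).
Entry k is valid iff k * 95/24 <= 60 iff k <= 24 * 60 / 95 = 15.1579
n_valid = floor(15.1579) = 15
(n_stale = 24 - 15 = 9)

15


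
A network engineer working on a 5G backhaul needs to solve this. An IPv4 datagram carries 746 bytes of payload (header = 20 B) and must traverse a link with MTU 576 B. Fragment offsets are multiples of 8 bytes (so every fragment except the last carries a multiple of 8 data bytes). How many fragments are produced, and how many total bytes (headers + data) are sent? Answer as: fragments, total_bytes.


Max data per non-final fragment = floor((MTU - header)/8)*8 = floor((576 - 20)/8)*8 = floor(556/8)*8 = 552 B
Final fragment needs no 8-byte alignment: it can carry up to MTU - header = 556 B
Non-final fragments needed = ceil((payload - 556) / 552) = ceil(190/552) = ceil(0.3442) = 1
Number of fragments = 1 + 1 = 2
Fragment sizes (data): 1 * 552 B + 194 B (last, 194 <= 556 OK)
Total bytes sent = payload + n_frags * header = 746 + 2*20 = 746 + 40 = 786 B

2, 786


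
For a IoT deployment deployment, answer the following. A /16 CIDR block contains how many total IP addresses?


Given: CIDR prefix /16
Host bits = 32 - 16 = 16
Total addresses = 2^16 = 65536

65536


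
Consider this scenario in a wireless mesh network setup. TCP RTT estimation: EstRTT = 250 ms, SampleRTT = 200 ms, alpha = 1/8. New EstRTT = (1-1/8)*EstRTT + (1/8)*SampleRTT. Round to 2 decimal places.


Given: EstRTT = 250 ms, SampleRTT = 200 ms, alpha = 1/8
New EstRTT = (1 - alpha) * EstRTT + alpha * SampleRTT
(7/8) * 250 = 218.75
(1/8) * 200 = 25
New EstRTT = 218.75 + 25 = 243.75 ms -> 243.75 ms (2 dp)

243.75


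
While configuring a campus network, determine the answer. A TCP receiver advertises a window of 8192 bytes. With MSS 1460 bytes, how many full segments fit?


Given: RWND = 8192 bytes, MSS = 1460 bytes
Full segments = floor(RWND / MSS)
Full segments = floor(8192 / 1460)
Full segments = floor(5.611) = 5

5


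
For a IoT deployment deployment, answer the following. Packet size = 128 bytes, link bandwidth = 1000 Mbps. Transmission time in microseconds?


Given: packet = 128 bytes, bandwidth = 1000 Mbps
Packet in bits = 128 * 8 = 1024 bits
Bandwidth = 1000 * 10^6 = 1000000000 bps
Time = 1024 / 1000000000 seconds
Time in us = 1024 * 10^6 / 1000000000 = 1.024

1.024


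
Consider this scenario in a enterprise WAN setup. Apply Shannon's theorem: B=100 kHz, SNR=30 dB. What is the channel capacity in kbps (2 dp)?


Given: B = 100 kHz, SNR = 30 dB
SNR linear = 10^(30/10) = 1000
1 + SNR = 1001
log2(1001) = 9.9672262588
C = 100 * 1000 * 9.9672262588 = 996722.6259 bps
C = 996.722626 kbps -> 996.72 kbps (2 dp)

996.72


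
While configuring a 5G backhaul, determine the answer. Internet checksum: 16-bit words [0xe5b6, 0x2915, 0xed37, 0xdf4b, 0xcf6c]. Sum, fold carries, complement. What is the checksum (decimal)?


Given words: [0xe5b6, 0x2915, 0xed37, 0xdf4b, 0xcf6c]
Step 1: Sum all words
Raw sum = 58806 + 10517 + 60727 + 57163 + 53100 = 240313
Step 2: Fold carry: (43705 + 3) = 43708
One's complement = ~43708 & 0xFFFF = 21827

21827


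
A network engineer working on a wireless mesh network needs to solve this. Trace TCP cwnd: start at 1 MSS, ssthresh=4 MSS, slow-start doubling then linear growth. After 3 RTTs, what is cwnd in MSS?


RTT 0: cwnd = 1 MSS (initial)
RTT 1: cwnd = 2 MSS (slow start, doubled)
RTT 2: cwnd = 4 MSS (slow start, doubled)
RTT 3: cwnd = 5 MSS (congestion avoidance, +1)

5


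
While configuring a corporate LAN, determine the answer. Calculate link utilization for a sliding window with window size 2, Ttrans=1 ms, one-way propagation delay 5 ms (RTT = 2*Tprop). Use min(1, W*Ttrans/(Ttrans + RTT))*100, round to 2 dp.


Given: W = 2, Ttrans = 1 ms, RTT = 10 ms (= 2 * Tprop, Tprop = 5 ms)
Cycle time = Ttrans + RTT = 1 + 10 = 11 ms (first packet sent until its ACK returns)
W * Ttrans = 2 * 1 = 2 ms of sending per cycle
W * Ttrans / (Ttrans + RTT) = 2 / 11 = 0.181818
U = min(1, 0.181818) = 0.181818
U% = 18.18%

18.18


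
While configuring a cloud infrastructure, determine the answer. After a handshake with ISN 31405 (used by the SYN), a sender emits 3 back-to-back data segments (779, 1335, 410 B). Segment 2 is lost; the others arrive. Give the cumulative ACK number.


SYN uses sequence number 31405; first data byte = ISN + 1 = 31406.
Segment 1: SEQ = 31406, len = 779 B, covers [31406, 32184]
Segment 2: SEQ = 32185, len = 1335 B, covers [32185, 33519] [LOST]
Segment 3: SEQ = 33520, len = 410 B, covers [33520, 33929]
In-order data received: bytes [31406, 32184] (segments 1..1).
Segment 2 missing -> gap begins at byte 32185; later segments buffered out of order.
Cumulative ACK = next expected in-order byte = 31406 + 779 = 32185

32185


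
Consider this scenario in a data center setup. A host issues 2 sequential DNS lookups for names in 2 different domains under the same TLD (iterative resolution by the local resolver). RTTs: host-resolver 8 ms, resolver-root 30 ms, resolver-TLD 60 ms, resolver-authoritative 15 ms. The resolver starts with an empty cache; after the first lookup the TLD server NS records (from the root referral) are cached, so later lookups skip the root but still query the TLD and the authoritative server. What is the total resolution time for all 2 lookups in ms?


Lookup 1 (cold cache): local + root + TLD + auth = 8 + 30 + 60 + 15 = 113 ms
Lookups 2..2 (TLD NS cached -> skip root; new domain -> still ask TLD and auth): local + TLD + auth = 8 + 60 + 15 = 83 ms each
Remaining 1 lookups: 1 * 83 = 83 ms
Total = 113 + 83 = 196 ms

196


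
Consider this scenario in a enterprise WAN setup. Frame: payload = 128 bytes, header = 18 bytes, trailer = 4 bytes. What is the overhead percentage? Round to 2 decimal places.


Given: payload = 128 B, header = 18 B, trailer = 4 B
Overhead bytes = header + trailer = 18 + 4 = 22
Total frame = payload + overhead = 128 + 22 = 150
Overhead % = 22 / 150 * 100 = 14.6667% -> 14.67% (2 dp)

14.67


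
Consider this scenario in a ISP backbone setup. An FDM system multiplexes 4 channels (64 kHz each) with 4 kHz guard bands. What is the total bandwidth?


Given: 4 channels, 64 kHz each, guard = 4 kHz
Channel bandwidth = 4 * 64 = 256 kHz
Guard bands = 3 gaps * 4 kHz = 12 kHz
Total = 256 + 12 = 268 kHz

268


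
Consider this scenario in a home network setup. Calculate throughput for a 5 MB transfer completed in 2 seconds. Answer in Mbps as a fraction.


Given: file = 5 MB, time = 2 s
File in Mb = 5 * 8 = 40 Mb
Throughput = 40 / 2 Mbps
Throughput = 20 Mbps

20


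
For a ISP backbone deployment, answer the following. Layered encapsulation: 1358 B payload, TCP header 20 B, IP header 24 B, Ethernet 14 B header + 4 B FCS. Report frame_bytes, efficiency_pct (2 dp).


TCP segment = 1358 + 20 = 1378 B
IP packet = 1378 + 24 = 1402 B
Ethernet frame = 1402 + 14 + 4 = 1420 B
Efficiency = app / frame = 1358 / 1420 = 0.956338 = 95.6338% -> 95.63% (2 dp)

1420, 95.63


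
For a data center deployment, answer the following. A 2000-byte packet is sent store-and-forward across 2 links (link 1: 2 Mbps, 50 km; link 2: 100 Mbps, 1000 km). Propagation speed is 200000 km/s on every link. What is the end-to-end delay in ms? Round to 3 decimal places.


Packet = 2000 bytes = 16000 bits. Store-and-forward: sum (t_trans + t_prop) per link.
Link 1: t_trans = 16000/(2*10^6) s = 8.0000 ms; t_prop = 50/200000 s = 0.2500 ms; subtotal = 8.2500 ms
Link 2: t_trans = 16000/(100*10^6) s = 0.1600 ms; t_prop = 1000/200000 s = 5.0000 ms; subtotal = 5.1600 ms
End-to-end = 8.2500 + 5.1600 = 13.4100 ms -> 13.410 ms (3 dp)

13.410


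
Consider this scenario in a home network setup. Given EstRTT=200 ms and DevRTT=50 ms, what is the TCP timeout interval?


Given: EstRTT = 200 ms, DevRTT = 50 ms
Timeout = EstRTT + 4 * DevRTT
4 * DevRTT = 4 * 50 = 200
Timeout = 200 + 200 = 400 ms

400


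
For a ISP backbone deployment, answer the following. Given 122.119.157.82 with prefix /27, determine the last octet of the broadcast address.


Given: IP = 122.119.157.82, prefix = /27
Host bits = 32 - 27 = 5
Network last octet = 82 AND mask = 64
Host part size = 2^5 - 1 = 31
Broadcast last octet = 64 OR 31 = 95

95


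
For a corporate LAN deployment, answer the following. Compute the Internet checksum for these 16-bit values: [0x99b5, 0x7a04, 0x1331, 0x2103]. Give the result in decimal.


Given words: [0x99b5, 0x7a04, 0x1331, 0x2103]
Step 1: Sum all words
Raw sum = 39349 + 31236 + 4913 + 8451 = 83949
Step 2: Fold carry: (18413 + 1) = 18414
One's complement = ~18414 & 0xFFFF = 47121

47121


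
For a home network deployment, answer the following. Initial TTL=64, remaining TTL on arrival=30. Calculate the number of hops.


Given: initial TTL = 64, received TTL = 30
Hops = initial TTL - received TTL
Hops = 64 - 30 = 34

34


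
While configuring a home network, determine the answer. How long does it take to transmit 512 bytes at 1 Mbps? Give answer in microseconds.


Given: packet = 512 bytes, bandwidth = 1 Mbps
Packet in bits = 512 * 8 = 4096 bits
Bandwidth = 1 * 10^6 = 1000000 bps
Time = 4096 / 1000000 seconds
Time in us = 4096 * 10^6 / 1000000 = 4096

4096


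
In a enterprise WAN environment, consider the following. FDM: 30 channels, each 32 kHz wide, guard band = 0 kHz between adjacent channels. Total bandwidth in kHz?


Given: 30 channels, 32 kHz each, guard = 0 kHz
Channel bandwidth = 30 * 32 = 960 kHz
Guard bands = 29 gaps * 0 kHz = 0 kHz
Total = 960 + 0 = 960 kHz

960


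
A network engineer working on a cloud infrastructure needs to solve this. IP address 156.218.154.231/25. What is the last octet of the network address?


Given: IP = 156.218.154.231, prefix = /25
Subnet mask = 255.255.255.128
Last octet of IP: 231
Last octet of mask: 128
Network last octet = 231 AND 128 = 128

128


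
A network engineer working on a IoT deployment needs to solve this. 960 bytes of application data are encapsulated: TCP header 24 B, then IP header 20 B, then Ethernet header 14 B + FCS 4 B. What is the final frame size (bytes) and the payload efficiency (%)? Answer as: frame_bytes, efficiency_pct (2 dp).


TCP segment = 960 + 24 = 984 B
IP packet = 984 + 20 = 1004 B
Ethernet frame = 1004 + 14 + 4 = 1022 B
Efficiency = app / frame = 960 / 1022 = 0.939335 = 93.9335% -> 93.93% (2 dp)

1022, 93.93


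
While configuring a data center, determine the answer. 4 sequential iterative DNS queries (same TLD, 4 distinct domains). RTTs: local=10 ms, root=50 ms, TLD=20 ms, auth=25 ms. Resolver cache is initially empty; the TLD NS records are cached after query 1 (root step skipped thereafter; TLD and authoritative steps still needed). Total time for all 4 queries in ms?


Lookup 1 (cold cache): local + root + TLD + auth = 10 + 50 + 20 + 25 = 105 ms
Lookups 2..4 (TLD NS cached -> skip root; new domain -> still ask TLD and auth): local + TLD + auth = 10 + 20 + 25 = 55 ms each
Remaining 3 lookups: 3 * 55 = 165 ms
Total = 105 + 165 = 270 ms

270


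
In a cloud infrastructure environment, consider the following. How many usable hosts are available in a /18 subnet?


Given: subnet mask /18
Host bits = 32 - 18 = 14
Total addresses = 2^14 = 16384
Usable hosts = 16384 - 2 (network + broadcast) = 16382

16382


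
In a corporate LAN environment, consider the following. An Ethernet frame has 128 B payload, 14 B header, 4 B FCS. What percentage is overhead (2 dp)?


Given: payload = 128 B, header = 14 B, trailer = 4 B
Overhead bytes = header + trailer = 14 + 4 = 18
Total frame = payload + overhead = 128 + 18 = 146
Overhead % = 18 / 146 * 100 = 12.3288% -> 12.33% (2 dp)

12.33


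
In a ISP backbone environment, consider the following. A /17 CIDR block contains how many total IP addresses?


Given: CIDR prefix /17
Host bits = 32 - 17 = 15
Total addresses = 2^15 = 32768

32768


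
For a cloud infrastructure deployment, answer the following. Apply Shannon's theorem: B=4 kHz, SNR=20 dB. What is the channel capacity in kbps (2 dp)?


Given: B = 4 kHz, SNR = 20 dB
SNR linear = 10^(20/10) = 100
1 + SNR = 101
log2(101) = 6.6582114828
C = 4 * 1000 * 6.6582114828 = 26632.8459 bps
C = 26.632846 kbps -> 26.63 kbps (2 dp)

26.63


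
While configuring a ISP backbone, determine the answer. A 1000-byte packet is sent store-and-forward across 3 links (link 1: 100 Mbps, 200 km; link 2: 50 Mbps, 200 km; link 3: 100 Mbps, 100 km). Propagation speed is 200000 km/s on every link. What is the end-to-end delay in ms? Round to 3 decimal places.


Packet = 1000 bytes = 8000 bits. Store-and-forward: sum (t_trans + t_prop) per link.
Link 1: t_trans = 8000/(100*10^6) s = 0.0800 ms; t_prop = 200/200000 s = 1.0000 ms; subtotal = 1.0800 ms
Link 2: t_trans = 8000/(50*10^6) s = 0.1600 ms; t_prop = 200/200000 s = 1.0000 ms; subtotal = 1.1600 ms
Link 3: t_trans = 8000/(100*10^6) s = 0.0800 ms; t_prop = 100/200000 s = 0.5000 ms; subtotal = 0.5800 ms
End-to-end = 1.0800 + 1.1600 + 0.5800 = 2.8200 ms -> 2.820 ms (3 dp)

2.820


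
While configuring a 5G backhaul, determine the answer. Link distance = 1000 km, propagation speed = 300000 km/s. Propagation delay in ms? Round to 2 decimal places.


Given: distance = 1000 km, speed = 300000 km/s
Delay = distance / speed = 1000 / 300000 seconds
Delay in ms = 1000 * 1000 / 300000
Delay = 3.3333 ms
Rounded to 2 dp = 3.33 ms

3.33


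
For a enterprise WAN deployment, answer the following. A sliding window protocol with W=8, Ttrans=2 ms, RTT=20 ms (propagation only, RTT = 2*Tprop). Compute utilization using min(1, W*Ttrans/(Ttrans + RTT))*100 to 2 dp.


Given: W = 8, Ttrans = 2 ms, RTT = 20 ms (= 2 * Tprop, Tprop = 10 ms)
Cycle time = Ttrans + RTT = 2 + 20 = 22 ms (first packet sent until its ACK returns)
W * Ttrans = 8 * 2 = 16 ms of sending per cycle
W * Ttrans / (Ttrans + RTT) = 16 / 22 = 0.727273
U = min(1, 0.727273) = 0.727273
U% = 72.73%

72.73


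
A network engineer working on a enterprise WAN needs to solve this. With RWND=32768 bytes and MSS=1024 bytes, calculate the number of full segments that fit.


Given: RWND = 32768 bytes, MSS = 1024 bytes
Full segments = floor(RWND / MSS)
Full segments = floor(32768 / 1024)
Full segments = floor(32.0) = 32

32


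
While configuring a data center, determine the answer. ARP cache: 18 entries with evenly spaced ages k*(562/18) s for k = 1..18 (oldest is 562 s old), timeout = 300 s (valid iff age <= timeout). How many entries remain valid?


Ages are k * 562/18 s for k = 1..18 (spacing = 31.2222 s).
Entry k is valid iff k * 562/18 <= 300 iff k <= 18 * 300 / 562 = 9.6085
n_valid = floor(9.6085) = 9
(n_stale = 18 - 9 = 9)

9


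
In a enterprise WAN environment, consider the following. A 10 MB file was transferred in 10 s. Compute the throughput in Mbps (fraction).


Given: file = 10 MB, time = 10 s
File in Mb = 10 * 8 = 80 Mb
Throughput = 80 / 10 Mbps
Throughput = 8 Mbps

8


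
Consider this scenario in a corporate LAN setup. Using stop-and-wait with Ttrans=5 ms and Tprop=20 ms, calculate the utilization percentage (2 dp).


Given: Ttrans = 5 ms, Tprop = 20 ms
RTT = 2 * Tprop = 2 * 20 = 40 ms
U = Ttrans / (Ttrans + RTT)
U = 5 / (5 + 40)
U = 5 / 45 = 0.111111
U% = 11.11%

11.11


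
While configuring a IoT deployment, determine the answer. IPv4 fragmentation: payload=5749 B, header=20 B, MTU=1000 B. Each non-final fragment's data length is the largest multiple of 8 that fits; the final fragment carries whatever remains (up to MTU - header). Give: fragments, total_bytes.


Max data per non-final fragment = floor((MTU - header)/8)*8 = floor((1000 - 20)/8)*8 = floor(980/8)*8 = 976 B
Final fragment needs no 8-byte alignment: it can carry up to MTU - header = 980 B
Non-final fragments needed = ceil((payload - 980) / 976) = ceil(4769/976) = ceil(4.8863) = 5
Number of fragments = 5 + 1 = 6
Fragment sizes (data): 5 * 976 B + 869 B (last, 869 <= 980 OK)
Total bytes sent = payload + n_frags * header = 5749 + 6*20 = 5749 + 120 = 5869 B

6, 5869


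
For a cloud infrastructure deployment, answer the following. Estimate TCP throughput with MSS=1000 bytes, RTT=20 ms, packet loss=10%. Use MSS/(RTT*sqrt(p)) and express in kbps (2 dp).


Given: MSS = 1000 bytes, RTT = 20 ms, loss = 10%
RTT in seconds = 20 / 1000 = 0.02
Loss rate = 10% = 0.1
sqrt(loss) = sqrt(0.1) = 0.316227766017
Throughput (bytes/s) = 1000 / (0.02 * 0.316227766017) = 158113.8830
Throughput (kbps) = 158113.8830 * 8 / 1000 = 1264.911064 -> 1264.91 kbps (2 dp)

1264.91


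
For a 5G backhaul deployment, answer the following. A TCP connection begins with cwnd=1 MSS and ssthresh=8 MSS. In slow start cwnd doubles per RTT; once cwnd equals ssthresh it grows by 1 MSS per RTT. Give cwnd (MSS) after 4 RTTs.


RTT 0: cwnd = 1 MSS (initial)
RTT 1: cwnd = 2 MSS (slow start, doubled)
RTT 2: cwnd = 4 MSS (slow start, doubled)
RTT 3: cwnd = 8 MSS (slow start, doubled)
RTT 4: cwnd = 9 MSS (congestion avoidance, +1)

9


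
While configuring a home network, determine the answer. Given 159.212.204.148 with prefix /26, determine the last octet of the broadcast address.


Given: IP = 159.212.204.148, prefix = /26
Host bits = 32 - 26 = 6
Network last octet = 148 AND mask = 128
Host part size = 2^6 - 1 = 63
Broadcast last octet = 128 OR 63 = 191

191


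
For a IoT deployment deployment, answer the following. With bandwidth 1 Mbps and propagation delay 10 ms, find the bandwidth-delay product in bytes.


Given: bandwidth = 1 Mbps, delay = 10 ms
BDP in bits = 1 * 10^6 * 10 / 1000
BDP in bits = 10000
BDP in bytes = 10000 / 8 = 1250

1250


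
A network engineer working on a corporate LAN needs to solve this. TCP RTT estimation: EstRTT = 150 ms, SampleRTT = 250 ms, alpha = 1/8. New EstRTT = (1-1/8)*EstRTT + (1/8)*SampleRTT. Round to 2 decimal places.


Given: EstRTT = 150 ms, SampleRTT = 250 ms, alpha = 1/8
New EstRTT = (1 - alpha) * EstRTT + alpha * SampleRTT
(7/8) * 150 = 131.25
(1/8) * 250 = 31.25
New EstRTT = 131.25 + 31.25 = 162.5 ms -> 162.50 ms (2 dp)

162.50


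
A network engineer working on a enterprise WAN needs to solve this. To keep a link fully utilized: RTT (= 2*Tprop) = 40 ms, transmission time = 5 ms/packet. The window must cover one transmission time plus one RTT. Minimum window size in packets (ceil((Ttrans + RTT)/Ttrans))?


Given: Ttrans = 5 ms, RTT = 40 ms (= 2 * Tprop, Tprop = 20 ms)
Time until first ACK returns = Ttrans + RTT = 5 + 40 = 45 ms
Need W * Ttrans >= Ttrans + RTT  ->  W >= (Ttrans + RTT) / Ttrans
(Ttrans + RTT) / Ttrans = 45 / 5 = 9
W_min = ceil(9) = 9

9


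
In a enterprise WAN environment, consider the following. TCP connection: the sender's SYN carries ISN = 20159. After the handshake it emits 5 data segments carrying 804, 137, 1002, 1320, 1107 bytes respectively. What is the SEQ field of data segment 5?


The SYN occupies sequence number ISN = 20159, so the first data byte is ISN + 1 = 20160.
SEQ of data segment i = (ISN + 1) + sum of payload sizes of segments 1..i-1.
Segment 1: SEQ = 20160, payload = 804 bytes
Segment 2: SEQ = 20964, payload = 137 bytes
Segment 3: SEQ = 21101, payload = 1002 bytes
Segment 4: SEQ = 22103, payload = 1320 bytes
Segment 5: SEQ = 23423, payload = 1107 bytes
SEQ of segment 5 = 20160 + 804 + 137 + 1002 + 1320 = 23423

23423


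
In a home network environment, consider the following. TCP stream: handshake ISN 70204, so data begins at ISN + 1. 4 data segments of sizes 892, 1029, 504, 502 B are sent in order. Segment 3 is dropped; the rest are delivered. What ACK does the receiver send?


SYN uses sequence number 70204; first data byte = ISN + 1 = 70205.
Segment 1: SEQ = 70205, len = 892 B, covers [70205, 71096]
Segment 2: SEQ = 71097, len = 1029 B, covers [71097, 72125]
Segment 3: SEQ = 72126, len = 504 B, covers [72126, 72629] [LOST]
Segment 4: SEQ = 72630, len = 502 B, covers [72630, 73131]
In-order data received: bytes [70205, 72125] (segments 1..2).
Segment 3 missing -> gap begins at byte 72126; later segments buffered out of order.
Cumulative ACK = next expected in-order byte = 70205 + 892 + 1029 = 72126

72126


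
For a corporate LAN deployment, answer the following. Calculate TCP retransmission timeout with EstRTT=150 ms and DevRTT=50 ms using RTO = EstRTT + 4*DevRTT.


Given: EstRTT = 150 ms, DevRTT = 50 ms
Timeout = EstRTT + 4 * DevRTT
4 * DevRTT = 4 * 50 = 200
Timeout = 150 + 200 = 350 ms

350


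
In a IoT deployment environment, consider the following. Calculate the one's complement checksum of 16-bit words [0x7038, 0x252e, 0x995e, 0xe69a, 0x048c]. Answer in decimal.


Given words: [0x7038, 0x252e, 0x995e, 0xe69a, 0x048c]
Step 1: Sum all words
Raw sum = 28728 + 9518 + 39262 + 59034 + 1164 = 137706
Step 2: Fold carry: (6634 + 2) = 6636
One's complement = ~6636 & 0xFFFF = 58899

58899


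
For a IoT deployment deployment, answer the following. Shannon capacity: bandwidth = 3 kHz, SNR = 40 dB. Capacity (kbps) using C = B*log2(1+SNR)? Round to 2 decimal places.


Given: B = 3 kHz, SNR = 40 dB
SNR linear = 10^(40/10) = 10000
1 + SNR = 10001
log2(10001) = 13.2878566418
C = 3 * 1000 * 13.2878566418 = 39863.5699 bps
C = 39.863570 kbps -> 39.86 kbps (2 dp)

39.86


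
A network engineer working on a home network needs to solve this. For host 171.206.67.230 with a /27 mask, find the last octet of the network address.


Given: IP = 171.206.67.230, prefix = /27
Subnet mask = 255.255.255.224
Last octet of IP: 230
Last octet of mask: 224
Network last octet = 230 AND 224 = 224

224


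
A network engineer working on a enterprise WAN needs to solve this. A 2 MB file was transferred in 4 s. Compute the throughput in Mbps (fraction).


Given: file = 2 MB, time = 4 s
File in Mb = 2 * 8 = 16 Mb
Throughput = 16 / 4 Mbps
Throughput = 4 Mbps

4


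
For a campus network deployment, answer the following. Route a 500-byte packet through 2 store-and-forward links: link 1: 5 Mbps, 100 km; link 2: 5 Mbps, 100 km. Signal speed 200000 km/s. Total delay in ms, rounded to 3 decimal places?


Packet = 500 bytes = 4000 bits. Store-and-forward: sum (t_trans + t_prop) per link.
Link 1: t_trans = 4000/(5*10^6) s = 0.8000 ms; t_prop = 100/200000 s = 0.5000 ms; subtotal = 1.3000 ms
Link 2: t_trans = 4000/(5*10^6) s = 0.8000 ms; t_prop = 100/200000 s = 0.5000 ms; subtotal = 1.3000 ms
End-to-end = 1.3000 + 1.3000 = 2.6000 ms -> 2.600 ms (3 dp)

2.600


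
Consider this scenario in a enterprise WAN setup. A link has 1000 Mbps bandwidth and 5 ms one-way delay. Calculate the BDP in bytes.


Given: bandwidth = 1000 Mbps, delay = 5 ms
BDP in bits = 1000 * 10^6 * 5 / 1000
BDP in bits = 5000000
BDP in bytes = 5000000 / 8 = 625000

625000
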